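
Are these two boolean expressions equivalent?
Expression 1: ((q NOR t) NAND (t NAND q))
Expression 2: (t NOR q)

No. Counterexample: with q=0, t=0, Expression 1 = 0 but Expression 2 = 1.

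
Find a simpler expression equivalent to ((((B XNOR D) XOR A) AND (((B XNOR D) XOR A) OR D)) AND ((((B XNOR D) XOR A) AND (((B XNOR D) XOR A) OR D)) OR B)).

By absorption (E AND (E OR v) = E) then absorption (E AND (E OR v) = E):
= ((B XNOR D) XOR A)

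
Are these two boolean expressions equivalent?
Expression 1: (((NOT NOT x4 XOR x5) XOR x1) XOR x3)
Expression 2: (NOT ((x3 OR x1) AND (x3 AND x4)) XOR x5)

No. Counterexample: with x4=0, x5=0, x1=0, x3=0, Expression 1 = 0 but Expression 2 = 1.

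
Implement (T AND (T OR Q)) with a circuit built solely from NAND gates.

((T NAND ((T NAND T) NAND (Q NAND Q))) NAND (T NAND ((T NAND T) NAND (Q NAND Q))))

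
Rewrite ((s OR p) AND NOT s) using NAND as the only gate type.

((((s NAND s) NAND (p NAND p)) NAND (s NAND s)) NAND (((s NAND s) NAND (p NAND p)) NAND (s NAND s)))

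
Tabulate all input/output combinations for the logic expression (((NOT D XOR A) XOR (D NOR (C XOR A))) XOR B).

B | C | D | A | Output
----------------------
0 | 0 | 0 | 0 | 0
0 | 0 | 0 | 1 | 0
0 | 0 | 1 | 0 | 0
0 | 0 | 1 | 1 | 1
0 | 1 | 0 | 0 | 1
0 | 1 | 0 | 1 | 1
0 | 1 | 1 | 0 | 0
0 | 1 | 1 | 1 | 1
1 | 0 | 0 | 0 | 1
1 | 0 | 0 | 1 | 1
1 | 0 | 1 | 0 | 1
1 | 0 | 1 | 1 | 0
1 | 1 | 0 | 0 | 0
1 | 1 | 0 | 1 | 0
1 | 1 | 1 | 0 | 1
1 | 1 | 1 | 1 | 0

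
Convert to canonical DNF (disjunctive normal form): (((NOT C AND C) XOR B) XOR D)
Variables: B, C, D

(NOT B AND NOT C AND D) OR (NOT B AND C AND D) OR (B AND NOT C AND NOT D) OR (B AND C AND NOT D)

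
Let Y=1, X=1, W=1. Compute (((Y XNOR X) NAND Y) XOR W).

Substituting: (((1 XNOR 1) NAND 1) XOR 1)
= 1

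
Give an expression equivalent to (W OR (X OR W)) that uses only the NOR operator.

((W NOR ((X NOR W) NOR (X NOR W))) NOR (W NOR ((X NOR W) NOR (X NOR W))))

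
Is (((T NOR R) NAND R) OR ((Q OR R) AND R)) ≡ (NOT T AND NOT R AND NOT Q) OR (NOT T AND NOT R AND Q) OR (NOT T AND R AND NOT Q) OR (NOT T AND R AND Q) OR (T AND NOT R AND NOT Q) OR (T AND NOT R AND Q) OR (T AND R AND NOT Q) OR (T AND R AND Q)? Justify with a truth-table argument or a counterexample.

Yes, they are equivalent — the two output columns agree on all 8 assignments:
T | R | Q | Expression 1 | Expression 2
---------------------------------------
0 | 0 | 0 | 1 | 1
0 | 0 | 1 | 1 | 1
0 | 1 | 0 | 1 | 1
0 | 1 | 1 | 1 | 1
1 | 0 | 0 | 1 | 1
1 | 0 | 1 | 1 | 1
1 | 1 | 0 | 1 | 1
1 | 1 | 1 | 1 | 1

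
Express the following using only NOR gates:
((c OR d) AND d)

((((c NOR d) NOR (c NOR d)) NOR ((c NOR d) NOR (c NOR d))) NOR (d NOR d))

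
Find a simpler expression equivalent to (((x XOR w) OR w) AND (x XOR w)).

By absorption (E AND (E OR v) = E):
= (x XOR w)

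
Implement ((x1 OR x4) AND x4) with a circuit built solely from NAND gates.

((((x1 NAND x1) NAND (x4 NAND x4)) NAND x4) NAND (((x1 NAND x1) NAND (x4 NAND x4)) NAND x4))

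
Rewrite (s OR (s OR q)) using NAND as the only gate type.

((s NAND s) NAND (((s NAND s) NAND (q NAND q)) NAND ((s NAND s) NAND (q NAND q))))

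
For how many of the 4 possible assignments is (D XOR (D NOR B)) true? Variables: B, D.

Satisfying assignments: (0,0), (0,1), (1,1)
Count: 3 out of 4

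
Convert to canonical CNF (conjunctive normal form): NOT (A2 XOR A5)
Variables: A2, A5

(A2 OR NOT A5) AND (NOT A2 OR A5)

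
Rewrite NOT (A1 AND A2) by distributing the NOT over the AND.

NOT A1 OR NOT A2
De Morgan's: NOT(AND of terms) = OR of negations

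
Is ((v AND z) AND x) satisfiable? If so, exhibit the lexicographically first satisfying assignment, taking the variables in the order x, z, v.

x=1, z=1, v=1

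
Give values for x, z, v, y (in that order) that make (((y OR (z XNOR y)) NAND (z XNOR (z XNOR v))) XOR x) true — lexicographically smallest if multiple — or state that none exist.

x=0, z=0, v=0, y=0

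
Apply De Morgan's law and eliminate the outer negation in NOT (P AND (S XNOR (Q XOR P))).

NOT P OR NOT (S XNOR (Q XOR P))
De Morgan's: NOT(AND of terms) = OR of negations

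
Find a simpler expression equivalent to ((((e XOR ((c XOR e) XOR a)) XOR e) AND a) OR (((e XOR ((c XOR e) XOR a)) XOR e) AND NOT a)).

By distribution ((E AND v) OR (E AND NOT v) = E) then XOR self-cancellation ((E XOR v) XOR v = E):
= ((c XOR e) XOR a)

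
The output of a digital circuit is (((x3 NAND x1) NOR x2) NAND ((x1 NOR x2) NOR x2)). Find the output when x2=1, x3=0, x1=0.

Substituting: (((0 NAND 0) NOR 1) NAND ((0 NOR 1) NOR 1))
= 1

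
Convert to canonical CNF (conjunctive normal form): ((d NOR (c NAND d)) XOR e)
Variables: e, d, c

(e OR d OR c) AND (e OR d OR NOT c) AND (e OR NOT d OR c) AND (e OR NOT d OR NOT c)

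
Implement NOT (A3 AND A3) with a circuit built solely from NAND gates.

(((A3 NAND A3) NAND (A3 NAND A3)) NAND ((A3 NAND A3) NAND (A3 NAND A3)))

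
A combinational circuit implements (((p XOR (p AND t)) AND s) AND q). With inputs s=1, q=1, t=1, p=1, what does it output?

Substituting: (((1 XOR (1 AND 1)) AND 1) AND 1)
= 0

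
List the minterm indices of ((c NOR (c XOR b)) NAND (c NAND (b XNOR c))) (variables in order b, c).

Σm(1, 2, 3) = (NOT b AND c) OR (b AND NOT c) OR (b AND c)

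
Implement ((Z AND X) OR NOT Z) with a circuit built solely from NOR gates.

((((Z NOR Z) NOR (X NOR X)) NOR (Z NOR Z)) NOR (((Z NOR Z) NOR (X NOR X)) NOR (Z NOR Z)))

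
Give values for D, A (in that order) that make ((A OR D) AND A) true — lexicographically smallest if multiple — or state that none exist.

D=0, A=1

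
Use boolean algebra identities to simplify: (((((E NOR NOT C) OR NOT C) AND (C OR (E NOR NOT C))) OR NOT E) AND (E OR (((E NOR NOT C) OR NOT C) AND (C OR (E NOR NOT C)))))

By distribution ((E OR v) AND (E OR NOT v) = E) then distribution ((E OR v) AND (E OR NOT v) = E):
= (E NOR NOT C)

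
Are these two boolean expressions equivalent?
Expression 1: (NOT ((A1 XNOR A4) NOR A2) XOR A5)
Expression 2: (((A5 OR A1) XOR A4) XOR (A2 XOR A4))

No. Counterexample: with A5=0, A2=0, A4=0, A1=0, Expression 1 = 1 but Expression 2 = 0.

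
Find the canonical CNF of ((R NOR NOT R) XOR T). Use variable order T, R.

(T OR R) AND (T OR NOT R)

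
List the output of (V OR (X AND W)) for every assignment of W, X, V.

W | X | V | Output
------------------
0 | 0 | 0 | 0
0 | 0 | 1 | 1
0 | 1 | 0 | 0
0 | 1 | 1 | 1
1 | 0 | 0 | 0
1 | 0 | 1 | 1
1 | 1 | 0 | 1
1 | 1 | 1 | 1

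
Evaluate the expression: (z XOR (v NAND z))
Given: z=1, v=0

Substituting: (1 XOR (0 NAND 1))
= 0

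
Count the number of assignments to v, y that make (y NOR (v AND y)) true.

Satisfying assignments: (0,0), (1,0)
Count: 2 out of 4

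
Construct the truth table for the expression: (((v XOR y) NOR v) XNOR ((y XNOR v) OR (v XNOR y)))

v | y | Output
--------------
0 | 0 | 1
0 | 1 | 1
1 | 0 | 1
1 | 1 | 0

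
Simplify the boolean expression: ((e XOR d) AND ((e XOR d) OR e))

By absorption (E AND (E OR v) = E):
= (e XOR d)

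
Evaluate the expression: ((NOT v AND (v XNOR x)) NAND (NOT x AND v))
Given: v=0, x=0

Substituting: ((NOT 0 AND (0 XNOR 0)) NAND (NOT 0 AND 0))
= 1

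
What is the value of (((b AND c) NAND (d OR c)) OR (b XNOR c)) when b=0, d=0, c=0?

Substituting: (((0 AND 0) NAND (0 OR 0)) OR (0 XNOR 0))
= 1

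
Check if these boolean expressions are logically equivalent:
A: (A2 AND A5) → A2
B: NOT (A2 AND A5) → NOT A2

No, Inverse is not equivalent to original (counterexample: A2=1, A5=0)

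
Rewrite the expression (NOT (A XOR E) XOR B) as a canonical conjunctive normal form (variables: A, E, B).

(A OR E OR NOT B) AND (A OR NOT E OR B) AND (NOT A OR E OR B) AND (NOT A OR NOT E OR NOT B)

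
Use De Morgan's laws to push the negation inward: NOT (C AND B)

NOT C OR NOT B
De Morgan's: NOT(AND of terms) = OR of negations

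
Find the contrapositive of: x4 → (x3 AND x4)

Contrapositive: NOT (x3 AND x4) → NOT x4
Note: A statement and its contrapositive are logically equivalent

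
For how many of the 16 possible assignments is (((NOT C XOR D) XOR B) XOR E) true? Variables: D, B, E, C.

Satisfying assignments: (0,0,0,0), (0,0,1,1), (0,1,0,1), (0,1,1,0), (1,0,0,1), (1,0,1,0), (1,1,0,0), (1,1,1,1)
Count: 8 out of 16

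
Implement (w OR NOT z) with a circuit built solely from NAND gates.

((w NAND w) NAND ((z NAND z) NAND (z NAND z)))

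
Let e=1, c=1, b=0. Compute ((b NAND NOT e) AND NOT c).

Substituting: ((0 NAND NOT 1) AND NOT 1)
= 0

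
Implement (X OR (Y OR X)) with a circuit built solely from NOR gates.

((X NOR ((Y NOR X) NOR (Y NOR X))) NOR (X NOR ((Y NOR X) NOR (Y NOR X))))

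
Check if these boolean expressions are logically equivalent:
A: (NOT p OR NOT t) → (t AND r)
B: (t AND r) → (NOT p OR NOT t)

No, Converse is not equivalent to original (counterexample: r=0, t=0, p=0)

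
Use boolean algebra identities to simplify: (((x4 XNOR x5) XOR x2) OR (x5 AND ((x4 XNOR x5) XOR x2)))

By absorption (E OR (E AND v) = E):
= ((x4 XNOR x5) XOR x2)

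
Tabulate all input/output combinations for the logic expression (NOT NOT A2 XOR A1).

A1 | A2 | Output
----------------
0 | 0 | 0
0 | 1 | 1
1 | 0 | 1
1 | 1 | 0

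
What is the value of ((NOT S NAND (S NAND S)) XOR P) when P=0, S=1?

Substituting: ((NOT 1 NAND (1 NAND 1)) XOR 0)
= 1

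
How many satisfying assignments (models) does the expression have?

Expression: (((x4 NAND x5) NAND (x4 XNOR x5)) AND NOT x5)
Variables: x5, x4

Satisfying assignments: (0,1)
Count: 1 out of 4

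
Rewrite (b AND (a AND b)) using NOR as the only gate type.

((b NOR b) NOR (((a NOR a) NOR (b NOR b)) NOR ((a NOR a) NOR (b NOR b))))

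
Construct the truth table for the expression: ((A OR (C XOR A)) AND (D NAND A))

A | C | D | Output
------------------
0 | 0 | 0 | 0
0 | 0 | 1 | 0
0 | 1 | 0 | 1
0 | 1 | 1 | 1
1 | 0 | 0 | 1
1 | 0 | 1 | 0
1 | 1 | 0 | 1
1 | 1 | 1 | 0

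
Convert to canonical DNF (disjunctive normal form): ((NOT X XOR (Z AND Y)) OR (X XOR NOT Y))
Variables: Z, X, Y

(NOT Z AND NOT X AND NOT Y) OR (NOT Z AND NOT X AND Y) OR (NOT Z AND X AND Y) OR (Z AND NOT X AND NOT Y) OR (Z AND X AND Y)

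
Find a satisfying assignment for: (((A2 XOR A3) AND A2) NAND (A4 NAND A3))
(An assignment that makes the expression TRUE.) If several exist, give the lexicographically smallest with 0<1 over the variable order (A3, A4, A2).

A3=0, A4=0, A2=0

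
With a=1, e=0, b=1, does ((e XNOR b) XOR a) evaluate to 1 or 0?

Substituting: ((0 XNOR 1) XOR 1)
= 1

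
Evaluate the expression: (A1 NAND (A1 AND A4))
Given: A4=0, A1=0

Substituting: (0 NAND (0 AND 0))
= 1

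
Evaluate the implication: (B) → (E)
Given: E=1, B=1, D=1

Antecedent (B) = 1; consequent (E) = 1.
1 → 1 = 1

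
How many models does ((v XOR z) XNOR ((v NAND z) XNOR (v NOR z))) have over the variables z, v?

No assignment satisfies the expression.
Count: 0 out of 4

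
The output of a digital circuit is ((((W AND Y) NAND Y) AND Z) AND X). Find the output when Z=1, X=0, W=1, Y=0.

Substituting: ((((1 AND 0) NAND 0) AND 1) AND 0)
= 0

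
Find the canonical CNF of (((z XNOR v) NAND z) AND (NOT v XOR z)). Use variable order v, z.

(v OR NOT z) AND (NOT v OR z) AND (NOT v OR NOT z)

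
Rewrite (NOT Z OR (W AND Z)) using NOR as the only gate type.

(((Z NOR Z) NOR ((W NOR W) NOR (Z NOR Z))) NOR ((Z NOR Z) NOR ((W NOR W) NOR (Z NOR Z))))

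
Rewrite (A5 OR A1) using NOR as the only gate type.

((A5 NOR A1) NOR (A5 NOR A1))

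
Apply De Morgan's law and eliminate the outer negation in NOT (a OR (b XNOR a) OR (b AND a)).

NOT a AND NOT (b XNOR a) AND NOT (b AND a)
De Morgan's: NOT(OR of terms) = AND of negations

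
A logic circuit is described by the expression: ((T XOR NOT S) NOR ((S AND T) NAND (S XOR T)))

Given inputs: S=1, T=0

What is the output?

Substituting: ((0 XOR NOT 1) NOR ((1 AND 0) NAND (1 XOR 0)))
= 0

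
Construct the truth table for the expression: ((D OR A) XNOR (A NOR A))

D | A | Output
--------------
0 | 0 | 0
0 | 1 | 0
1 | 0 | 1
1 | 1 | 0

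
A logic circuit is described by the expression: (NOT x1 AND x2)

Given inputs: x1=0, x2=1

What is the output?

Substituting: (NOT 0 AND 1)
= 1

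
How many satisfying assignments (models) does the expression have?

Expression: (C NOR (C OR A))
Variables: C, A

Satisfying assignments: (0,0)
Count: 1 out of 4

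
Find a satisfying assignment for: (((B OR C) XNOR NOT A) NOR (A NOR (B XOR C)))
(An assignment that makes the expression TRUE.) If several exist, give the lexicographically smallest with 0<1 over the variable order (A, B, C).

A=1, B=0, C=1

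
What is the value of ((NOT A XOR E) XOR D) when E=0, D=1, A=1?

Substituting: ((NOT 1 XOR 0) XOR 1)
= 1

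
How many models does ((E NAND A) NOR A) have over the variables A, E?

No assignment satisfies the expression.
Count: 0 out of 4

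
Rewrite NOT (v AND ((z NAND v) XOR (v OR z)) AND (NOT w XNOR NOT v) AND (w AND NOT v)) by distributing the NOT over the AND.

NOT v OR NOT ((z NAND v) XOR (v OR z)) OR NOT (NOT w XNOR NOT v) OR NOT (w AND NOT v)
De Morgan's: NOT(AND of terms) = OR of negations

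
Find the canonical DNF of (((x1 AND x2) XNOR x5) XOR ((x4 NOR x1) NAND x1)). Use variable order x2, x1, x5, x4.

(NOT x2 AND NOT x1 AND x5 AND NOT x4) OR (NOT x2 AND NOT x1 AND x5 AND x4) OR (NOT x2 AND x1 AND x5 AND NOT x4) OR (NOT x2 AND x1 AND x5 AND x4) OR (x2 AND NOT x1 AND x5 AND NOT x4) OR (x2 AND NOT x1 AND x5 AND x4) OR (x2 AND x1 AND NOT x5 AND NOT x4) OR (x2 AND x1 AND NOT x5 AND x4)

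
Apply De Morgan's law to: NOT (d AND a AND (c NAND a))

NOT d OR NOT a OR NOT (c NAND a)
De Morgan's: NOT(AND of terms) = OR of negations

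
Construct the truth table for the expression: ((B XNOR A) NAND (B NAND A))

A | B | Output
--------------
0 | 0 | 0
0 | 1 | 1
1 | 0 | 1
1 | 1 | 1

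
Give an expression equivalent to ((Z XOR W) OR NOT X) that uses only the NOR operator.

((((((Z NOR W) NOR (Z NOR W)) NOR ((Z NOR W) NOR (Z NOR W))) NOR ((((Z NOR Z) NOR (W NOR W)) NOR ((Z NOR Z) NOR (W NOR W))) NOR (((Z NOR Z) NOR (W NOR W)) NOR ((Z NOR Z) NOR (W NOR W))))) NOR (X NOR X)) NOR (((((Z NOR W) NOR (Z NOR W)) NOR ((Z NOR W) NOR (Z NOR W))) NOR ((((Z NOR Z) NOR (W NOR W)) NOR ((Z NOR Z) NOR (W NOR W))) NOR (((Z NOR Z) NOR (W NOR W)) NOR ((Z NOR Z) NOR (W NOR W))))) NOR (X NOR X)))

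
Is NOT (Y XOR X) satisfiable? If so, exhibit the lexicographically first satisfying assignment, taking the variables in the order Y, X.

Y=0, X=0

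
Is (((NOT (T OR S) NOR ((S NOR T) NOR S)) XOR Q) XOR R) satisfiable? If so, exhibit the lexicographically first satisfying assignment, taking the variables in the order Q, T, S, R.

Q=0, T=0, S=0, R=1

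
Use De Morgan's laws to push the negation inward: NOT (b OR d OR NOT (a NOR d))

NOT b AND NOT d AND (a NOR d)
De Morgan's: NOT(OR of terms) = AND of negations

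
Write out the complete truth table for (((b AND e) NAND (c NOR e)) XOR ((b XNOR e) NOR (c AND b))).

b | c | e | Output
------------------
0 | 0 | 0 | 1
0 | 0 | 1 | 0
0 | 1 | 0 | 1
0 | 1 | 1 | 0
1 | 0 | 0 | 0
1 | 0 | 1 | 1
1 | 1 | 0 | 1
1 | 1 | 1 | 1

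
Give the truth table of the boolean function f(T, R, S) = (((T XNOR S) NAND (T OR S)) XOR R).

T | R | S | Output
------------------
0 | 0 | 0 | 1
0 | 0 | 1 | 1
0 | 1 | 0 | 0
0 | 1 | 1 | 0
1 | 0 | 0 | 1
1 | 0 | 1 | 0
1 | 1 | 0 | 0
1 | 1 | 1 | 1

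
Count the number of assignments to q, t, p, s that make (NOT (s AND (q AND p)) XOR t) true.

Satisfying assignments: (0,0,0,0), (0,0,0,1), (0,0,1,0), (0,0,1,1), (1,0,0,0), (1,0,0,1), (1,0,1,0), (1,1,1,1)
Count: 8 out of 16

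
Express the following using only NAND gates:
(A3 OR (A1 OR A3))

((A3 NAND A3) NAND (((A1 NAND A1) NAND (A3 NAND A3)) NAND ((A1 NAND A1) NAND (A3 NAND A3))))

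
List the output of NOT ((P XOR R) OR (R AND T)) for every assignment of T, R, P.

T | R | P | Output
------------------
0 | 0 | 0 | 1
0 | 0 | 1 | 0
0 | 1 | 0 | 0
0 | 1 | 1 | 1
1 | 0 | 0 | 1
1 | 0 | 1 | 0
1 | 1 | 0 | 0
1 | 1 | 1 | 0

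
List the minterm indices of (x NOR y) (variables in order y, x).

Σm(0) = (NOT y AND NOT x)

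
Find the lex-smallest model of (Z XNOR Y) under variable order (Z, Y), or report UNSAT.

Z=0, Y=0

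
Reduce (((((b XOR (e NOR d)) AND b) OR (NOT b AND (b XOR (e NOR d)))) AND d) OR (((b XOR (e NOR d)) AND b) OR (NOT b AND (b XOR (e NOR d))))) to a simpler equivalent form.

By absorption (E OR (E AND v) = E) then distribution ((E AND v) OR (E AND NOT v) = E):
= (b XOR (e NOR d))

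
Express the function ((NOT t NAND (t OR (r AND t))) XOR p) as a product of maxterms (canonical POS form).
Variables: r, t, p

ΠM(1, 3, 5, 7) = (r OR t OR NOT p) AND (r OR NOT t OR NOT p) AND (NOT r OR t OR NOT p) AND (NOT r OR NOT t OR NOT p)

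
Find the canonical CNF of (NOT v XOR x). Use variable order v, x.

(v OR NOT x) AND (NOT v OR x)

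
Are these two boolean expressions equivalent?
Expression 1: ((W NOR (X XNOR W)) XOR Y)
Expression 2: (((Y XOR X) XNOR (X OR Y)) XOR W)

No. Counterexample: with X=0, W=0, Y=0, Expression 1 = 0 but Expression 2 = 1.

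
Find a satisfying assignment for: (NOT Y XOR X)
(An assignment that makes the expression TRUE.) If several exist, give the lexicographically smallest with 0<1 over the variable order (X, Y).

X=0, Y=0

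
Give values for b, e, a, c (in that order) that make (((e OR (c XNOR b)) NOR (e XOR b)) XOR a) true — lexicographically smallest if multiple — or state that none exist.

b=0, e=0, a=0, c=1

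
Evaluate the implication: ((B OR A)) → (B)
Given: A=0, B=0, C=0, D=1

Antecedent ((B OR A)) = 0; consequent (B) = 0.
0 → 0 = 1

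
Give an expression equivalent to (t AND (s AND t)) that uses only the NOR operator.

((t NOR t) NOR (((s NOR s) NOR (t NOR t)) NOR ((s NOR s) NOR (t NOR t))))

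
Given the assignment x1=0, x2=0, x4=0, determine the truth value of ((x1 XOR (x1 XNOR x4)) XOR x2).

Substituting: ((0 XOR (0 XNOR 0)) XOR 0)
= 1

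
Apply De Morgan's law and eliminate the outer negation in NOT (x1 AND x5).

NOT x1 OR NOT x5
De Morgan's: NOT(AND of terms) = OR of negations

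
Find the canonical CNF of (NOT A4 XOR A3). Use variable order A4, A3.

(A4 OR NOT A3) AND (NOT A4 OR A3)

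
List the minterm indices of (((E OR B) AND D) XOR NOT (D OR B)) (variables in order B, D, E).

Σm(0, 1, 3, 6, 7) = (NOT B AND NOT D AND NOT E) OR (NOT B AND NOT D AND E) OR (NOT B AND D AND E) OR (B AND D AND NOT E) OR (B AND D AND E)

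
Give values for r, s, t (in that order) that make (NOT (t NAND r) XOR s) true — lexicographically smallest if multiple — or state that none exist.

r=0, s=1, t=0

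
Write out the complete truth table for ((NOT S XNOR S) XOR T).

T | S | Output
--------------
0 | 0 | 0
0 | 1 | 0
1 | 0 | 1
1 | 1 | 1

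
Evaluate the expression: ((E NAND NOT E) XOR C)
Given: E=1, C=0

Substituting: ((1 NAND NOT 1) XOR 0)
= 1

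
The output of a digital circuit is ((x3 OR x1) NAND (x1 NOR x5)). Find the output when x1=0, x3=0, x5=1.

Substituting: ((0 OR 0) NAND (0 NOR 1))
= 1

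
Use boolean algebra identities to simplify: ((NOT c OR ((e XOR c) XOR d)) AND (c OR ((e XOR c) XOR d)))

By distribution ((E OR v) AND (E OR NOT v) = E):
= ((e XOR c) XOR d)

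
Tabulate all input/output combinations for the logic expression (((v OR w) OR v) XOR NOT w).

v | w | Output
--------------
0 | 0 | 1
0 | 1 | 1
1 | 0 | 0
1 | 1 | 1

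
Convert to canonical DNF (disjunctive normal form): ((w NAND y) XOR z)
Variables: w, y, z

(NOT w AND NOT y AND NOT z) OR (NOT w AND y AND NOT z) OR (w AND NOT y AND NOT z) OR (w AND y AND z)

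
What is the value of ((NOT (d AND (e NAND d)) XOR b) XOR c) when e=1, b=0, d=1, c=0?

Substituting: ((NOT (1 AND (1 NAND 1)) XOR 0) XOR 0)
= 1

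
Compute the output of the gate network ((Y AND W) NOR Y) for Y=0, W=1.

Substituting: ((0 AND 1) NOR 0)
= 1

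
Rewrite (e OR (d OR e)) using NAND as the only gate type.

((e NAND e) NAND (((d NAND d) NAND (e NAND e)) NAND ((d NAND d) NAND (e NAND e))))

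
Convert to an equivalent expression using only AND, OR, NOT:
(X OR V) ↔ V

((X OR V) AND V) OR (NOT (X OR V) AND NOT V)
(Biconditional = both true or both false)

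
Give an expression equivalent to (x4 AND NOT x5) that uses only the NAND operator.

((x4 NAND (x5 NAND x5)) NAND (x4 NAND (x5 NAND x5)))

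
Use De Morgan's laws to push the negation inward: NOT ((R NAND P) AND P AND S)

NOT (R NAND P) OR NOT P OR NOT S
De Morgan's: NOT(AND of terms) = OR of negations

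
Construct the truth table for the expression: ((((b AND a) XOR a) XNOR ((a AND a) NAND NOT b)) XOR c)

a | b | c | Output
------------------
0 | 0 | 0 | 0
0 | 0 | 1 | 1
0 | 1 | 0 | 0
0 | 1 | 1 | 1
1 | 0 | 0 | 0
1 | 0 | 1 | 1
1 | 1 | 0 | 0
1 | 1 | 1 | 1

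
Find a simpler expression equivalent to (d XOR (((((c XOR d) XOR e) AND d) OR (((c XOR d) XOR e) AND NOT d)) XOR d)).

By XOR self-cancellation ((E XOR v) XOR v = E) then distribution ((E AND v) OR (E AND NOT v) = E):
= ((c XOR d) XOR e)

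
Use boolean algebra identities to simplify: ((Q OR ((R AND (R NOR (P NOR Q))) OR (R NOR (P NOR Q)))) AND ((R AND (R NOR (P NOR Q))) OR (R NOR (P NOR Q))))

By absorption (E AND (E OR v) = E) then absorption (E OR (E AND v) = E):
= (R NOR (P NOR Q))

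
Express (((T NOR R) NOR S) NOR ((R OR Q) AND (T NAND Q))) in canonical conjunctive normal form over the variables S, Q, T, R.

(S OR Q OR T OR NOT R) AND (S OR Q OR NOT T OR R) AND (S OR Q OR NOT T OR NOT R) AND (S OR NOT Q OR T OR R) AND (S OR NOT Q OR T OR NOT R) AND (S OR NOT Q OR NOT T OR R) AND (S OR NOT Q OR NOT T OR NOT R) AND (NOT S OR Q OR T OR NOT R) AND (NOT S OR Q OR NOT T OR NOT R) AND (NOT S OR NOT Q OR T OR R) AND (NOT S OR NOT Q OR T OR NOT R)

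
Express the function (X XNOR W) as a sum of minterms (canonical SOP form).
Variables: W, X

Σm(0, 3) = (NOT W AND NOT X) OR (W AND X)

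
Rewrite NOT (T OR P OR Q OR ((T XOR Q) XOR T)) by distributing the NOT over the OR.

NOT T AND NOT P AND NOT Q AND NOT ((T XOR Q) XOR T)
De Morgan's: NOT(OR of terms) = AND of negations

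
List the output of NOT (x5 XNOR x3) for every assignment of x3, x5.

x3 | x5 | Output
----------------
0 | 0 | 0
0 | 1 | 1
1 | 0 | 1
1 | 1 | 0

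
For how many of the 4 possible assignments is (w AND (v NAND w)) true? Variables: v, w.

Satisfying assignments: (0,1)
Count: 1 out of 4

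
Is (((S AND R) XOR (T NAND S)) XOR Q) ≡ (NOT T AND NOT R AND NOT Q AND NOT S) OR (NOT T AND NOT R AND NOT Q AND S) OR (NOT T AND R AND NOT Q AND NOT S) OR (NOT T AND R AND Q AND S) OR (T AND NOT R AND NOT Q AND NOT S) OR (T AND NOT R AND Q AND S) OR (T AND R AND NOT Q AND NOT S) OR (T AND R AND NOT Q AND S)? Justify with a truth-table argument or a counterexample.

Yes, they are equivalent — the two output columns agree on all 16 assignments:
T | R | Q | S | Expression 1 | Expression 2
-------------------------------------------
0 | 0 | 0 | 0 | 1 | 1
0 | 0 | 0 | 1 | 1 | 1
0 | 0 | 1 | 0 | 0 | 0
0 | 0 | 1 | 1 | 0 | 0
0 | 1 | 0 | 0 | 1 | 1
0 | 1 | 0 | 1 | 0 | 0
0 | 1 | 1 | 0 | 0 | 0
0 | 1 | 1 | 1 | 1 | 1
1 | 0 | 0 | 0 | 1 | 1
1 | 0 | 0 | 1 | 0 | 0
1 | 0 | 1 | 0 | 0 | 0
1 | 0 | 1 | 1 | 1 | 1
1 | 1 | 0 | 0 | 1 | 1
1 | 1 | 0 | 1 | 1 | 1
1 | 1 | 1 | 0 | 0 | 0
1 | 1 | 1 | 1 | 0 | 0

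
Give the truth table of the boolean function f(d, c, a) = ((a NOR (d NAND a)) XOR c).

d | c | a | Output
------------------
0 | 0 | 0 | 0
0 | 0 | 1 | 0
0 | 1 | 0 | 1
0 | 1 | 1 | 1
1 | 0 | 0 | 0
1 | 0 | 1 | 0
1 | 1 | 0 | 1
1 | 1 | 1 | 1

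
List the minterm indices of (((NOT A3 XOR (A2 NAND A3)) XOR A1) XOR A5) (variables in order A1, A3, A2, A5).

Σm(1, 3, 4, 7, 8, 10, 13, 14) = (NOT A1 AND NOT A3 AND NOT A2 AND A5) OR (NOT A1 AND NOT A3 AND A2 AND A5) OR (NOT A1 AND A3 AND NOT A2 AND NOT A5) OR (NOT A1 AND A3 AND A2 AND A5) OR (A1 AND NOT A3 AND NOT A2 AND NOT A5) OR (A1 AND NOT A3 AND A2 AND NOT A5) OR (A1 AND A3 AND NOT A2 AND A5) OR (A1 AND A3 AND A2 AND NOT A5)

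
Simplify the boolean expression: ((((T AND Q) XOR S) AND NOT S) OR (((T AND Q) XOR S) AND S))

By distribution ((E AND v) OR (E AND NOT v) = E):
= ((T AND Q) XOR S)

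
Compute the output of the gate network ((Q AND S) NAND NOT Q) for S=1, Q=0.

Substituting: ((0 AND 1) NAND NOT 0)
= 1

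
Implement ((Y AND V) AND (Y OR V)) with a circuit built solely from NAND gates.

((((Y NAND V) NAND (Y NAND V)) NAND ((Y NAND Y) NAND (V NAND V))) NAND (((Y NAND V) NAND (Y NAND V)) NAND ((Y NAND Y) NAND (V NAND V))))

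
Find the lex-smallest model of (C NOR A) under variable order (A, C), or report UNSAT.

A=0, C=0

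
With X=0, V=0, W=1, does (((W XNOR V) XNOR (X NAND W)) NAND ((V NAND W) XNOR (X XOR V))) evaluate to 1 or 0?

Substituting: (((1 XNOR 0) XNOR (0 NAND 1)) NAND ((0 NAND 1) XNOR (0 XOR 0)))
= 1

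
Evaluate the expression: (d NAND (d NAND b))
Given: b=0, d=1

Substituting: (1 NAND (1 NAND 0))
= 0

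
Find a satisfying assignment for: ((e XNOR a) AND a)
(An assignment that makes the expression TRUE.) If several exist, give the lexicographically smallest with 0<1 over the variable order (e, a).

e=1, a=1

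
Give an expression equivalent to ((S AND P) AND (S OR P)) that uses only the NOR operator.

((((S NOR S) NOR (P NOR P)) NOR ((S NOR S) NOR (P NOR P))) NOR (((S NOR P) NOR (S NOR P)) NOR ((S NOR P) NOR (S NOR P))))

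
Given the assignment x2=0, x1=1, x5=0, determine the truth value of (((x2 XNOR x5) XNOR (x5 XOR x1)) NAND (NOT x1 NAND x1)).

Substituting: (((0 XNOR 0) XNOR (0 XOR 1)) NAND (NOT 1 NAND 1))
= 0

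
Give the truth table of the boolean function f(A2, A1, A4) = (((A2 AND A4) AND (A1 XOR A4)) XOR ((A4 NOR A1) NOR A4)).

A2 | A1 | A4 | Output
---------------------
0 | 0 | 0 | 0
0 | 0 | 1 | 0
0 | 1 | 0 | 1
0 | 1 | 1 | 0
1 | 0 | 0 | 0
1 | 0 | 1 | 1
1 | 1 | 0 | 1
1 | 1 | 1 | 0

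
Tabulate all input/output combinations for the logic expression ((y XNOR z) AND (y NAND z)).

z | y | Output
--------------
0 | 0 | 1
0 | 1 | 0
1 | 0 | 0
1 | 1 | 0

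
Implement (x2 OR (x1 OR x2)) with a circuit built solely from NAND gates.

((x2 NAND x2) NAND (((x1 NAND x1) NAND (x2 NAND x2)) NAND ((x1 NAND x1) NAND (x2 NAND x2))))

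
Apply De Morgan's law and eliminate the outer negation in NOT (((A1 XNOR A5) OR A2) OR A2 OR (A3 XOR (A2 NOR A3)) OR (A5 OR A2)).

NOT ((A1 XNOR A5) OR A2) AND NOT A2 AND NOT (A3 XOR (A2 NOR A3)) AND NOT (A5 OR A2)
De Morgan's: NOT(OR of terms) = AND of negations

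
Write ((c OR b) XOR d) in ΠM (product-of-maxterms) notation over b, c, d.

ΠM(0, 3, 5, 7) = (b OR c OR d) AND (b OR NOT c OR NOT d) AND (NOT b OR c OR NOT d) AND (NOT b OR NOT c OR NOT d)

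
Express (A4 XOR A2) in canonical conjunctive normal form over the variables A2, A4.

(A2 OR A4) AND (NOT A2 OR NOT A4)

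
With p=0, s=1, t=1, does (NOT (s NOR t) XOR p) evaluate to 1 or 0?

Substituting: (NOT (1 NOR 1) XOR 0)
= 1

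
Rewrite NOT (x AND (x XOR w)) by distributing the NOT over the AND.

NOT x OR NOT (x XOR w)
De Morgan's: NOT(AND of terms) = OR of negations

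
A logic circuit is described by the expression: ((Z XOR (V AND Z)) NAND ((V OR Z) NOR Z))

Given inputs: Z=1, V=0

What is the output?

Substituting: ((1 XOR (0 AND 1)) NAND ((0 OR 1) NOR 1))
= 1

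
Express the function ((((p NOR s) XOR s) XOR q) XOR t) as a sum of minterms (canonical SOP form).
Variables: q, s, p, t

Σm(0, 3, 4, 6, 9, 10, 13, 15) = (NOT q AND NOT s AND NOT p AND NOT t) OR (NOT q AND NOT s AND p AND t) OR (NOT q AND s AND NOT p AND NOT t) OR (NOT q AND s AND p AND NOT t) OR (q AND NOT s AND NOT p AND t) OR (q AND NOT s AND p AND NOT t) OR (q AND s AND NOT p AND t) OR (q AND s AND p AND t)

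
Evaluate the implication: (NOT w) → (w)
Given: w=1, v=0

Antecedent (NOT w) = 0; consequent (w) = 1.
0 → 1 = 1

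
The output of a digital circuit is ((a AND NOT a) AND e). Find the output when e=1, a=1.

Substituting: ((1 AND NOT 1) AND 1)
= 0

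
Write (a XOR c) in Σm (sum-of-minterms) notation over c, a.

Σm(1, 2) = (NOT c AND a) OR (c AND NOT a)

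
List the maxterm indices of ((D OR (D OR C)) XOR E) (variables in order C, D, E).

ΠM(0, 3, 5, 7) = (C OR D OR E) AND (C OR NOT D OR NOT E) AND (NOT C OR D OR NOT E) AND (NOT C OR NOT D OR NOT E)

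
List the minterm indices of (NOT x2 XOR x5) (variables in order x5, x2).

Σm(0, 3) = (NOT x5 AND NOT x2) OR (x5 AND x2)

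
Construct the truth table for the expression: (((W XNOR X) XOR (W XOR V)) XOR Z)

X | V | W | Z | Output
----------------------
0 | 0 | 0 | 0 | 1
0 | 0 | 0 | 1 | 0
0 | 0 | 1 | 0 | 1
0 | 0 | 1 | 1 | 0
0 | 1 | 0 | 0 | 0
0 | 1 | 0 | 1 | 1
0 | 1 | 1 | 0 | 0
0 | 1 | 1 | 1 | 1
1 | 0 | 0 | 0 | 0
1 | 0 | 0 | 1 | 1
1 | 0 | 1 | 0 | 0
1 | 0 | 1 | 1 | 1
1 | 1 | 0 | 0 | 1
1 | 1 | 0 | 1 | 0
1 | 1 | 1 | 0 | 1
1 | 1 | 1 | 1 | 0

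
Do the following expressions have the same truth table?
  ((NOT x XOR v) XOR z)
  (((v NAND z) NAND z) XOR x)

No. Counterexample: with v=1, z=0, x=0, Expression 1 = 0 but Expression 2 = 1.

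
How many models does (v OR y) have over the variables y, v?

Satisfying assignments: (0,1), (1,0), (1,1)
Count: 3 out of 4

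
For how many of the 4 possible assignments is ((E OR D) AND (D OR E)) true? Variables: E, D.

Satisfying assignments: (0,1), (1,0), (1,1)
Count: 3 out of 4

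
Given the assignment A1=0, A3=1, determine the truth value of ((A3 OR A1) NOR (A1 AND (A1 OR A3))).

Substituting: ((1 OR 0) NOR (0 AND (0 OR 1)))
= 0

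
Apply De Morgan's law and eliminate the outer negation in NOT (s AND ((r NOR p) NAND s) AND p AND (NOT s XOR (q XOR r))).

NOT s OR NOT ((r NOR p) NAND s) OR NOT p OR NOT (NOT s XOR (q XOR r))
De Morgan's: NOT(AND of terms) = OR of negations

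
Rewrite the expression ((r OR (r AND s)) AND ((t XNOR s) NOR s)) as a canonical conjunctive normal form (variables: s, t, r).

(s OR t OR r) AND (s OR t OR NOT r) AND (s OR NOT t OR r) AND (NOT s OR t OR r) AND (NOT s OR t OR NOT r) AND (NOT s OR NOT t OR r) AND (NOT s OR NOT t OR NOT r)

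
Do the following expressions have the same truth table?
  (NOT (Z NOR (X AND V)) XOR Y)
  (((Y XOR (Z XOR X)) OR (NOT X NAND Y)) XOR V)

No. Counterexample: with X=0, V=0, Y=0, Z=0, Expression 1 = 0 but Expression 2 = 1.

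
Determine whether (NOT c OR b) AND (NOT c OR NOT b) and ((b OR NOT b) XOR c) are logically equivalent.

Yes, they are equivalent — the two output columns agree on all 4 assignments:
c | b | Expression 1 | Expression 2
-----------------------------------
0 | 0 | 1 | 1
0 | 1 | 1 | 1
1 | 0 | 0 | 0
1 | 1 | 0 | 0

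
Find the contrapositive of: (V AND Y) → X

Contrapositive: NOT X → NOT (V AND Y)
Note: A statement and its contrapositive are logically equivalent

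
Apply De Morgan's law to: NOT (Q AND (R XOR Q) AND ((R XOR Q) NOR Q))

NOT Q OR NOT (R XOR Q) OR NOT ((R XOR Q) NOR Q)
De Morgan's: NOT(AND of terms) = OR of negations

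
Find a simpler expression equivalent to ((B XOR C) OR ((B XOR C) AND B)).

By absorption (E OR (E AND v) = E):
= (B XOR C)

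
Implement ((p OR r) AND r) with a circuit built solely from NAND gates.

((((p NAND p) NAND (r NAND r)) NAND r) NAND (((p NAND p) NAND (r NAND r)) NAND r))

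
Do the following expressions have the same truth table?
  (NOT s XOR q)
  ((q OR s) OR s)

No. Counterexample: with q=0, s=0, Expression 1 = 1 but Expression 2 = 0.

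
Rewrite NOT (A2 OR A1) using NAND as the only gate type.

(((A2 NAND A2) NAND (A1 NAND A1)) NAND ((A2 NAND A2) NAND (A1 NAND A1)))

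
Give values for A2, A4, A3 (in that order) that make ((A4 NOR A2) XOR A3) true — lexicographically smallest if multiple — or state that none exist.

A2=0, A4=0, A3=0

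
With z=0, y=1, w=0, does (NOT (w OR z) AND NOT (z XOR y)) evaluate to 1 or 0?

Substituting: (NOT (0 OR 0) AND NOT (0 XOR 1))
= 0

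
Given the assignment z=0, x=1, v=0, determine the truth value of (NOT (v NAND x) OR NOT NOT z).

Substituting: (NOT (0 NAND 1) OR NOT NOT 0)
= 0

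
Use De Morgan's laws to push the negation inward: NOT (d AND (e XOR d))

NOT d OR NOT (e XOR d)
De Morgan's: NOT(AND of terms) = OR of negations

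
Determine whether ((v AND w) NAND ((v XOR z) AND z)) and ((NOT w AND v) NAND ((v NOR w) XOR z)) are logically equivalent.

No. Counterexample: with w=0, v=1, z=1, Expression 1 = 1 but Expression 2 = 0.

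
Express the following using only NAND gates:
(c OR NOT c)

((c NAND c) NAND ((c NAND c) NAND (c NAND c)))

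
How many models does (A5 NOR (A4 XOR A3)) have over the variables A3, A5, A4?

Satisfying assignments: (0,0,0), (1,0,1)
Count: 2 out of 8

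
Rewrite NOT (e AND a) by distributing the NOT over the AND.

NOT e OR NOT a
De Morgan's: NOT(AND of terms) = OR of negations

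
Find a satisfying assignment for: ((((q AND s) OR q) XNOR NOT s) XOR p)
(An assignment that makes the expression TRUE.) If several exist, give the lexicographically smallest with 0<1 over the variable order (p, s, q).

p=0, s=0, q=1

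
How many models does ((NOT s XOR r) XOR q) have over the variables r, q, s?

Satisfying assignments: (0,0,0), (0,1,1), (1,0,1), (1,1,0)
Count: 4 out of 8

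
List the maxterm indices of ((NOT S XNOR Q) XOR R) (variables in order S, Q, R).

ΠM(0, 3, 5, 6) = (S OR Q OR R) AND (S OR NOT Q OR NOT R) AND (NOT S OR Q OR NOT R) AND (NOT S OR NOT Q OR R)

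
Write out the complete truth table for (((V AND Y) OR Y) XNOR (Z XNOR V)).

Y | V | Z | Output
------------------
0 | 0 | 0 | 0
0 | 0 | 1 | 1
0 | 1 | 0 | 1
0 | 1 | 1 | 0
1 | 0 | 0 | 1
1 | 0 | 1 | 0
1 | 1 | 0 | 0
1 | 1 | 1 | 1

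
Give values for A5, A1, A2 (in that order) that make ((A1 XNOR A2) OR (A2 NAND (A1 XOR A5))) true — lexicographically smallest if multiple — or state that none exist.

A5=0, A1=0, A2=0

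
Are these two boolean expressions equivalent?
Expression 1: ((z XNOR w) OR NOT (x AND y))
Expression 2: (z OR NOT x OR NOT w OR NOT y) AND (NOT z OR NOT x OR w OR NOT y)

Yes, they are equivalent — the two output columns agree on all 16 assignments:
z | x | w | y | Expression 1 | Expression 2
-------------------------------------------
0 | 0 | 0 | 0 | 1 | 1
0 | 0 | 0 | 1 | 1 | 1
0 | 0 | 1 | 0 | 1 | 1
0 | 0 | 1 | 1 | 1 | 1
0 | 1 | 0 | 0 | 1 | 1
0 | 1 | 0 | 1 | 1 | 1
0 | 1 | 1 | 0 | 1 | 1
0 | 1 | 1 | 1 | 0 | 0
1 | 0 | 0 | 0 | 1 | 1
1 | 0 | 0 | 1 | 1 | 1
1 | 0 | 1 | 0 | 1 | 1
1 | 0 | 1 | 1 | 1 | 1
1 | 1 | 0 | 0 | 1 | 1
1 | 1 | 0 | 1 | 0 | 0
1 | 1 | 1 | 0 | 1 | 1
1 | 1 | 1 | 1 | 1 | 1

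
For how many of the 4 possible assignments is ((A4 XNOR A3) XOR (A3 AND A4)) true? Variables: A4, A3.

Satisfying assignments: (0,0)
Count: 1 out of 4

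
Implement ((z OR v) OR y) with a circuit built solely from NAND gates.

((((z NAND z) NAND (v NAND v)) NAND ((z NAND z) NAND (v NAND v))) NAND (y NAND y))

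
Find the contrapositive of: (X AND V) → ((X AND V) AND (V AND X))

Contrapositive: NOT ((X AND V) AND (V AND X)) → NOT (X AND V)
Note: A statement and its contrapositive are logically equivalent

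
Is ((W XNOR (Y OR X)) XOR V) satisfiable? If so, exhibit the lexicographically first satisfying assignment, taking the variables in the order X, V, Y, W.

X=0, V=0, Y=0, W=0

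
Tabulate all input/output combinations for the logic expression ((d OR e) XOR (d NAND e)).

d | e | Output
--------------
0 | 0 | 1
0 | 1 | 0
1 | 0 | 0
1 | 1 | 1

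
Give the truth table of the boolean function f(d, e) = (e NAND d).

d | e | Output
--------------
0 | 0 | 1
0 | 1 | 1
1 | 0 | 1
1 | 1 | 0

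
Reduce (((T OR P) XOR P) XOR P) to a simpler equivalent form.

By XOR self-cancellation ((E XOR v) XOR v = E):
= (T OR P)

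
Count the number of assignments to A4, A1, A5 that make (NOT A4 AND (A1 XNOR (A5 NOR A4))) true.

Satisfying assignments: (0,0,1), (0,1,0)
Count: 2 out of 8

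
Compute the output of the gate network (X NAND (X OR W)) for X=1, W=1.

Substituting: (1 NAND (1 OR 1))
= 0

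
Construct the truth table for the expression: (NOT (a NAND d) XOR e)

a | e | d | Output
------------------
0 | 0 | 0 | 0
0 | 0 | 1 | 0
0 | 1 | 0 | 1
0 | 1 | 1 | 1
1 | 0 | 0 | 0
1 | 0 | 1 | 1
1 | 1 | 0 | 1
1 | 1 | 1 | 0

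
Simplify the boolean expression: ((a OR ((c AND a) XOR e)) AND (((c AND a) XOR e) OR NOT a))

By distribution ((E OR v) AND (E OR NOT v) = E):
= ((c AND a) XOR e)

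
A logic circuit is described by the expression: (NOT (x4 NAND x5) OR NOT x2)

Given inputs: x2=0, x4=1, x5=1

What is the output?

Substituting: (NOT (1 NAND 1) OR NOT 0)
= 1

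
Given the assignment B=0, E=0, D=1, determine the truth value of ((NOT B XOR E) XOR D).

Substituting: ((NOT 0 XOR 0) XOR 1)
= 0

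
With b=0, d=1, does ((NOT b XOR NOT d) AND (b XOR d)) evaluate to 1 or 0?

Substituting: ((NOT 0 XOR NOT 1) AND (0 XOR 1))
= 1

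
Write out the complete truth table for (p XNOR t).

t | p | Output
--------------
0 | 0 | 1
0 | 1 | 0
1 | 0 | 0
1 | 1 | 1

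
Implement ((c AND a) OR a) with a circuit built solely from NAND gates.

((((c NAND a) NAND (c NAND a)) NAND ((c NAND a) NAND (c NAND a))) NAND (a NAND a))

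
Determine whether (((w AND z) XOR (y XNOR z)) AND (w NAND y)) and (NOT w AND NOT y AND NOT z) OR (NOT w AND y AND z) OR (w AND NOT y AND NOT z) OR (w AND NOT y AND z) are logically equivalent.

Yes, they are equivalent — the two output columns agree on all 8 assignments:
w | y | z | Expression 1 | Expression 2
---------------------------------------
0 | 0 | 0 | 1 | 1
0 | 0 | 1 | 0 | 0
0 | 1 | 0 | 0 | 0
0 | 1 | 1 | 1 | 1
1 | 0 | 0 | 1 | 1
1 | 0 | 1 | 1 | 1
1 | 1 | 0 | 0 | 0
1 | 1 | 1 | 0 | 0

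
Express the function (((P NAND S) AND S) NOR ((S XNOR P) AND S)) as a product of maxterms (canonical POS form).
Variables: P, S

ΠM(1, 3) = (P OR NOT S) AND (NOT P OR NOT S)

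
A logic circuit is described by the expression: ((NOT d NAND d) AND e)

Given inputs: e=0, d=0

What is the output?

Substituting: ((NOT 0 NAND 0) AND 0)
= 0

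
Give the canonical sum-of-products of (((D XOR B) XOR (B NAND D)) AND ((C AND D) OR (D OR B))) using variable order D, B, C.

Σm() = FALSE (no minterms)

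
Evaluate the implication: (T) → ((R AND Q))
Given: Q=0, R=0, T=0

Antecedent (T) = 0; consequent ((R AND Q)) = 0.
0 → 0 = 1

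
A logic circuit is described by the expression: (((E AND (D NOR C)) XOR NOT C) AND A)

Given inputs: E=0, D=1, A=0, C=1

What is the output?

Substituting: (((0 AND (1 NOR 1)) XOR NOT 1) AND 0)
= 0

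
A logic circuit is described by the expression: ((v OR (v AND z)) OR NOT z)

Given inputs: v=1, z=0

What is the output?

Substituting: ((1 OR (1 AND 0)) OR NOT 0)
= 1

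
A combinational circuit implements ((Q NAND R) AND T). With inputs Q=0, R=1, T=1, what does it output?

Substituting: ((0 NAND 1) AND 1)
= 1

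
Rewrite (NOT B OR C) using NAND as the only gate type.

(((B NAND B) NAND (B NAND B)) NAND (C NAND C))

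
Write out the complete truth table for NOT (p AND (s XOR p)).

p | s | Output
--------------
0 | 0 | 1
0 | 1 | 1
1 | 0 | 0
1 | 1 | 1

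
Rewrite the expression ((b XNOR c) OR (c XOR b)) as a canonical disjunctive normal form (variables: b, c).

(NOT b AND NOT c) OR (NOT b AND c) OR (b AND NOT c) OR (b AND c)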